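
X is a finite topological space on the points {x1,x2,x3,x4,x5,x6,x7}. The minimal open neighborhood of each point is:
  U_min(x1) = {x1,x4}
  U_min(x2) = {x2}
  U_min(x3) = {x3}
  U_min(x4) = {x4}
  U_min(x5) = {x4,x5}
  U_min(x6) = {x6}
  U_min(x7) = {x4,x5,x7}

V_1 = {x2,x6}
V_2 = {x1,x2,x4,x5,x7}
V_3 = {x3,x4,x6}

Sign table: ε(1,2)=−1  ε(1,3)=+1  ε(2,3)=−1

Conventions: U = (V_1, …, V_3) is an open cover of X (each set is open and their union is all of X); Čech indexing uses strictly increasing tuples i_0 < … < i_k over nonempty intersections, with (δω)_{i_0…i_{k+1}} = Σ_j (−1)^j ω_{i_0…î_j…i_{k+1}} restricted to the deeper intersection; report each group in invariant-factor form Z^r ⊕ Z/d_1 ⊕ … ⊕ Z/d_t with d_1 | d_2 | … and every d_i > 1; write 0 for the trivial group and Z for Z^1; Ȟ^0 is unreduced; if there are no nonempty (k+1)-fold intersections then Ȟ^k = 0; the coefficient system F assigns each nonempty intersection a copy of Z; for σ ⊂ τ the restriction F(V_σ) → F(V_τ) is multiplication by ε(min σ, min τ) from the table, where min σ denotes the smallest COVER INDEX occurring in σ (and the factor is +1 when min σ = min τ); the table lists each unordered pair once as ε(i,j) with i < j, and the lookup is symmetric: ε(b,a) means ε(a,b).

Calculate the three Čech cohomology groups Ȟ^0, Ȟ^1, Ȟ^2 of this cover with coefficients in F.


nonempty overlaps:
  V12={x2} V13={x6} V23={x4}
C dims 3,3; δ0: rk 2, SNF 1^2
degree 0: 3−2−0 = 1 → Ȟ^0 ≅ Z
degree 1: 3−0−2 = 1 → Ȟ^1 ≅ Z
degree 2: 0−0−0 = 0 → Ȟ^2 ≅ 0

Ȟ^0(U;F) ≅ Z, Ȟ^1(U;F) ≅ Z and Ȟ^2(U;F) ≅ 0


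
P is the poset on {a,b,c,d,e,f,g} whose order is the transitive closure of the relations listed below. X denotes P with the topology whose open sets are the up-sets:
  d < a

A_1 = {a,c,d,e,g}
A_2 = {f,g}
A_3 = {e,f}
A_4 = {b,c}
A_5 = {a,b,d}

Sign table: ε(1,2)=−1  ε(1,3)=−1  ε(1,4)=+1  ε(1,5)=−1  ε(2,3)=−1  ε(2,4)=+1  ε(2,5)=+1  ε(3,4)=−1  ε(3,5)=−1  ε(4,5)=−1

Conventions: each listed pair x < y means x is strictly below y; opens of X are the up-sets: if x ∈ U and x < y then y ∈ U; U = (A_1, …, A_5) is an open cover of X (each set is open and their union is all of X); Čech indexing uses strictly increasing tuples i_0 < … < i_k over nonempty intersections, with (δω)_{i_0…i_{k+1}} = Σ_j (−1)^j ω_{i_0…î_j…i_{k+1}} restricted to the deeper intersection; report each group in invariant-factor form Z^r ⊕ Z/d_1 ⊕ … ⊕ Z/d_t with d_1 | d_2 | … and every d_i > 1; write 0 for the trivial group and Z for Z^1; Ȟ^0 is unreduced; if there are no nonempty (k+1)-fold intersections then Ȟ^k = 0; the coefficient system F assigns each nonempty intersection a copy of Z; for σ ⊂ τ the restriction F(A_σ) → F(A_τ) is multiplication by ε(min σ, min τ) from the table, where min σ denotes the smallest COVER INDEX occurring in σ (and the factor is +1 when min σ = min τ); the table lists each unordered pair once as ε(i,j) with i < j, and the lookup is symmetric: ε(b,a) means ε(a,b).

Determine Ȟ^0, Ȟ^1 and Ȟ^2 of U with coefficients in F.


Ȟ^0(U;F) ≅ 0,  Ȟ^1(U;F) ≅ Z ⊕ Z/2,  Ȟ^2(U;F) ≅ 0

nonempty intersections:
  A12={g} A13={e} A14={c} A15={a,d} A23={f} A45={b}
C dims 5,6; δ0: rk 5, SNF 1^4·2
Ȟ^0: (5−5)−0=0 ⇒ 0
Ȟ^1: (6−0)−5=1 plus torsion [2] ⇒ Z ⊕ Z/2
Ȟ^2: (0−0)−0=0 ⇒ 0


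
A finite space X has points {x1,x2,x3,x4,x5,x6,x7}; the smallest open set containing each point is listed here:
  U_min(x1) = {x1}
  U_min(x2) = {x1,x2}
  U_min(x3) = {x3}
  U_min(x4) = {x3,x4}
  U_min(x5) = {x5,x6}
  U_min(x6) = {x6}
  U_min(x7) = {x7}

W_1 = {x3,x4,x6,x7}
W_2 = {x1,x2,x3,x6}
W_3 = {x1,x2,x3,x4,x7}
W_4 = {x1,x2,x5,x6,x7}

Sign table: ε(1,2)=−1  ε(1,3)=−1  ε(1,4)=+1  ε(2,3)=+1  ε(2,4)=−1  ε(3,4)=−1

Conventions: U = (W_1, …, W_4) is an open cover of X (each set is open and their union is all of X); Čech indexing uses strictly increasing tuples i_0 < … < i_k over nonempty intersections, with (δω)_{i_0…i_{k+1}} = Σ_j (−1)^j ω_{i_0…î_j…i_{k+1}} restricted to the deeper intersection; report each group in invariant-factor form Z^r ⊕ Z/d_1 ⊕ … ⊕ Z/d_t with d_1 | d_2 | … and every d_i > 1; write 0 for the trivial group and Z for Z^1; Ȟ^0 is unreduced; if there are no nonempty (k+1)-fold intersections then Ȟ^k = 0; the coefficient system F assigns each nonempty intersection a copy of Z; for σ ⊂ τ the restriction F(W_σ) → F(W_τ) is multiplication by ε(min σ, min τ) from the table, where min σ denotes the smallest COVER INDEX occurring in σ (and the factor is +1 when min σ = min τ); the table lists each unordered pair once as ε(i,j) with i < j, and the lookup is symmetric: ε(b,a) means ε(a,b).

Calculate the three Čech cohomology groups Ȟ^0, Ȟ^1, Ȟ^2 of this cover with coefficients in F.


Ȟ^0(U;F) ≅ Z,  Ȟ^1(U;F) ≅ 0,  Ȟ^2(U;F) ≅ Z

nerve of the cover:
  W12={x3,x6} W13={x3,x4,x7} W14={x6,x7} W23={x1,x2,x3} W24={x1,x2,x6} W34={x1,x2,x7}
  W123={x3} W124={x6} W134={x7} W234={x1,x2}
C dims 4,6,4; δ0: rk 3, SNF 1^3; δ1: rk 3, SNF 1^3
Ȟ^0 = (4 − 3) − 0 = 1, so Ȟ^0 ≅ Z
Ȟ^1 = (6 − 3) − 3 = 0, so Ȟ^1 ≅ 0
Ȟ^2 = (4 − 0) − 3 = 1, so Ȟ^2 ≅ Z


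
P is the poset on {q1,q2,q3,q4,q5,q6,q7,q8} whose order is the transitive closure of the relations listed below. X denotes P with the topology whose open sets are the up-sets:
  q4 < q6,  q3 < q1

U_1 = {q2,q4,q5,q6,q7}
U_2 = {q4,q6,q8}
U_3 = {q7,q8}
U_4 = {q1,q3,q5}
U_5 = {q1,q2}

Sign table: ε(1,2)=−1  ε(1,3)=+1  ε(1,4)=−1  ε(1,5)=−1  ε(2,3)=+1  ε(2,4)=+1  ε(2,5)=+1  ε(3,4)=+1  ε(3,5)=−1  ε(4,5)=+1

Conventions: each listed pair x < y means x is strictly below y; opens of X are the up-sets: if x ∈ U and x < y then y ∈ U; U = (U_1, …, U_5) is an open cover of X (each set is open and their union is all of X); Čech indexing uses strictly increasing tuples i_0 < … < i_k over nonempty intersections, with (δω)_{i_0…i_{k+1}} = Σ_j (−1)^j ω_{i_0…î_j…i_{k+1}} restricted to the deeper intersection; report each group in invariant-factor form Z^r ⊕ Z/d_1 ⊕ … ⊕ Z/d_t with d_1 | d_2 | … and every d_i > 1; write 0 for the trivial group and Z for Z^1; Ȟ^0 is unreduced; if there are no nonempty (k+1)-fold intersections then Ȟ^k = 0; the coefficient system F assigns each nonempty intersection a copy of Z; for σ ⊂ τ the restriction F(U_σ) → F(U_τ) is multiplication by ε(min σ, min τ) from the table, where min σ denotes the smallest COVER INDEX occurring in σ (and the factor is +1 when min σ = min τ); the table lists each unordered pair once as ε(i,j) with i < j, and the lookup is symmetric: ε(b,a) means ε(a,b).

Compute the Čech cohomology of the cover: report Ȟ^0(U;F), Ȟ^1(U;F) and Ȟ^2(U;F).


nerve of the cover:
  U12={q4,q6} U13={q7} U14={q5} U15={q2} U23={q8} U45={q1}
C dims 5,6; δ0: rk 5, SNF 1^4·2
Ȟ^0 = (5 − 5) − 0 = 0, so Ȟ^0 ≅ 0
Ȟ^1 = (6 − 0) − 5 = 1 plus torsion [2], so Ȟ^1 ≅ Z ⊕ Z/2
Ȟ^2 = (0 − 0) − 0 = 0, so Ȟ^2 ≅ 0

Ȟ^0 ≅ 0; Ȟ^1 ≅ Z ⊕ Z/2; Ȟ^2 ≅ 0


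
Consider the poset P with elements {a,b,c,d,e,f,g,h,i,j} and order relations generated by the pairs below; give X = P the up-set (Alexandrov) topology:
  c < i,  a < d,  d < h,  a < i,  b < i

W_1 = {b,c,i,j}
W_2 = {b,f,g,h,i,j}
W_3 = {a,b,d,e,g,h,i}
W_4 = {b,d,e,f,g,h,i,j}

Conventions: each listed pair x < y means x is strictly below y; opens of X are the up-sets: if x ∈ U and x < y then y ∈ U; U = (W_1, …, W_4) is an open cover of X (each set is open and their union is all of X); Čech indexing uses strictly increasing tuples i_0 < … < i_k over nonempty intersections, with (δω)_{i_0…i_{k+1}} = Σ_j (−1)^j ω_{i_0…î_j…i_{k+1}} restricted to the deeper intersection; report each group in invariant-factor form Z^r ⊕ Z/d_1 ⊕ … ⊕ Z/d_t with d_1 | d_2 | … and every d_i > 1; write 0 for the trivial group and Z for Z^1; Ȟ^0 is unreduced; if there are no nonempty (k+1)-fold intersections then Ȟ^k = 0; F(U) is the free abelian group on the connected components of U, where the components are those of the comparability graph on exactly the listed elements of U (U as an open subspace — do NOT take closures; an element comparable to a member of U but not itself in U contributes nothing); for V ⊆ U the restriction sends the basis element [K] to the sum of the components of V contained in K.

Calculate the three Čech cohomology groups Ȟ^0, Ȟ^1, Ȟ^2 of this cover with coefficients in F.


Ȟ^0 ≅ Z^5; Ȟ^1 ≅ 0; Ȟ^2 ≅ 0

intersection data:
  W12={b,i,j} W13={b,i} W14={b,i,j} W23={b,g,h,i} W24={b,f,g,h,i,j} W34={b,d,e,g,h,i}
  W123={b,i} W124={b,i,j} W134={b,i} W234={b,g,h,i}
  W1234={b,i}
components per intersection:
  W1: {b,c,i} {j}
  W2: {b,i} {f} {g} {h} {j}
  W3: {a,b,d,h,i} {e} {g}
  W4: {b,i} {d,h} {e} {f} {g} {j}
  W12: {b,i} {j}
  W13: {b,i}
  W14: {b,i} {j}
  W23: {b,i} {g} {h}
  W24: {b,i} {f} {g} {h} {j}
  W34: {b,i} {d,h} {e} {g}
  W123: {b,i}
  W124: {b,i} {j}
  W134: {b,i}
  W234: {b,i} {g} {h}
  W1234: {b,i}
C dims 16,17,7,1; δ0: rk 11, SNF 1^11; δ1: rk 6, SNF 1^6; δ2: rk 1, SNF 1^1
Ȟ^0 = (16 − 11) − 0 = 5, so Ȟ^0 ≅ Z^5
Ȟ^1 = (17 − 6) − 11 = 0, so Ȟ^1 ≅ 0
Ȟ^2 = (7 − 1) − 6 = 0, so Ȟ^2 ≅ 0


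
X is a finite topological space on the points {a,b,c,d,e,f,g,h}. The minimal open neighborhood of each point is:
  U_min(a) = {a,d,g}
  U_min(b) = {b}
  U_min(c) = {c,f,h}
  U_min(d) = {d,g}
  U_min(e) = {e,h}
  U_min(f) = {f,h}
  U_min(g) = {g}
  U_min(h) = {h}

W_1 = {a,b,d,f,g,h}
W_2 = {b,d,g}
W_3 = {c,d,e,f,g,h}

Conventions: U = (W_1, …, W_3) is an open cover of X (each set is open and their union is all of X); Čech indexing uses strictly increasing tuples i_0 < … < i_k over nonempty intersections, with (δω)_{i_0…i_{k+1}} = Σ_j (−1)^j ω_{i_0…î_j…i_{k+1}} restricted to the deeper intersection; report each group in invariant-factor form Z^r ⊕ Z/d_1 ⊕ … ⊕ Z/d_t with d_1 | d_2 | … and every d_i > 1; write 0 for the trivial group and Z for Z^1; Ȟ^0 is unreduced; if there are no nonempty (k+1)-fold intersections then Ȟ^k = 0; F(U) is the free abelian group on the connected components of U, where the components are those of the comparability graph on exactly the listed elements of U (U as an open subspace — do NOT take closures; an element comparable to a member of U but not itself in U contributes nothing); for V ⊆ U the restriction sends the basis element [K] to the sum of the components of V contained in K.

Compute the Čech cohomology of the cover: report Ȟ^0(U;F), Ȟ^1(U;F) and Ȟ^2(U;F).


Ȟ^0 = Z^3; Ȟ^1 = 0; Ȟ^2 = 0

cover nerve:
  W12={b,d,g} W13={d,f,g,h} W23={d,g}
  W123={d,g}
components per intersection:
  W1: {a,d,g} {b} {f,h}
  W2: {b} {d,g}
  W3: {c,e,f,h} {d,g}
  W12: {b} {d,g}
  W13: {d,g} {f,h}
  W23: {d,g}
  W123: {d,g}
C dims 7,5,1; δ0: rk 4, SNF 1^4; δ1: rk 1, SNF 1^1
Ȟ^0: (7−4)−0=3 ⇒ Z^3
Ȟ^1: (5−1)−4=0 ⇒ 0
Ȟ^2: (1−0)−1=0 ⇒ 0


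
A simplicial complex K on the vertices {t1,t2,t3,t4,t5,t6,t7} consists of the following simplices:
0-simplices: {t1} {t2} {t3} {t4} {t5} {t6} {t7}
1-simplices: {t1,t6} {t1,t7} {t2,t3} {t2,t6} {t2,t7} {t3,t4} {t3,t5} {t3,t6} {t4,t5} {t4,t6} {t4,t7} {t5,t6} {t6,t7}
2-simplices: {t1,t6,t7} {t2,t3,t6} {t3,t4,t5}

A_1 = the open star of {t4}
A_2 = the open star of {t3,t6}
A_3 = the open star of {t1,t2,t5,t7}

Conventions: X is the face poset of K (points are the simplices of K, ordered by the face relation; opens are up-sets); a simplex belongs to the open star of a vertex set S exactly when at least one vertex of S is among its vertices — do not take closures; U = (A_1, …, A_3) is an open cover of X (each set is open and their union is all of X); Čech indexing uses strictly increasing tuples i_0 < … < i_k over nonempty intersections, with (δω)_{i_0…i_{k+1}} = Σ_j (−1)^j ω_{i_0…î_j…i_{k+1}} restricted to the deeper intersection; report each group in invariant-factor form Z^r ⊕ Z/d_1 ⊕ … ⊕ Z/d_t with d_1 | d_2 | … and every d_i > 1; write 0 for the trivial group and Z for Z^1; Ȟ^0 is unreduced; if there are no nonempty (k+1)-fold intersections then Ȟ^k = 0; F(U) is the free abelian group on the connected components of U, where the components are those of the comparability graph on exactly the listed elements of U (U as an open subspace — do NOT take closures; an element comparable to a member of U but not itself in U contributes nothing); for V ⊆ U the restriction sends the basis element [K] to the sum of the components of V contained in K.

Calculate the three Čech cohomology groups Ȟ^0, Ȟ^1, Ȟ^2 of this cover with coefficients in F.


nerve simplices:
  A1={{t4},{t3,t4},{t4,t5},{t4,t6},{t4,t7},{t3,t4,t5}} A2={{t3},{t6},{t1,t6},{t2,t3},{t2,t6},{t3,t4},{t3,t5},{t3,t6},{t4,t6},{t5,t6},{t6,t7},{t1,t6,t7},{t2,t3,t6},{t3,t4,t5}} A3={{t1},{t2},{t5},{t7},{t1,t6},{t1,t7},{t2,t3},{t2,t6},{t2,t7},{t3,t5},{t4,t5},{t4,t7},{t5,t6},{t6,t7},{t1,t6,t7},{t2,t3,t6},{t3,t4,t5}}
  A12={{t3,t4},{t4,t6},{t3,t4,t5}} A13={{t4,t5},{t4,t7},{t3,t4,t5}} A23={{t1,t6},{t2,t3},{t2,t6},{t3,t5},{t5,t6},{t6,t7},{t1,t6,t7},{t2,t3,t6},{t3,t4,t5}}
  A123={{t3,t4,t5}}
components per intersection:
  A1: {{t4},{t3,t4},{t4,t5},{t4,t6},{t4,t7},{t3,t4,t5}}
  A2: {{t3},{t6},{t1,t6},{t2,t3},{t2,t6},{t3,t4},{t3,t5},{t3,t6},{t4,t6},{t5,t6},{t6,t7},{t1,t6,t7},{t2,t3,t6},{t3,t4,t5}}
  A3: {{t1},{t2},{t7},{t1,t6},{t1,t7},{t2,t3},{t2,t6},{t2,t7},{t4,t7},{t6,t7},{t1,t6,t7},{t2,t3,t6}} {{t5},{t3,t5},{t4,t5},{t5,t6},{t3,t4,t5}}
  A12: {{t3,t4},{t3,t4,t5}} {{t4,t6}}
  A13: {{t4,t5},{t3,t4,t5}} {{t4,t7}}
  A23: {{t1,t6},{t6,t7},{t1,t6,t7}} {{t2,t3},{t2,t6},{t2,t3,t6}} {{t3,t5},{t3,t4,t5}} {{t5,t6}}
  A123: {{t3,t4,t5}}
C dims 4,8,1; δ0: rk 3, SNF 1^3; δ1: rk 1, SNF 1^1
degree 0: 4−3−0 = 1 → Ȟ^0 ≅ Z
degree 1: 8−1−3 = 4 → Ȟ^1 ≅ Z^4
degree 2: 1−0−1 = 0 → Ȟ^2 ≅ 0

Ȟ^0 ≅ Z,  Ȟ^1 ≅ Z^4,  Ȟ^2 ≅ 0


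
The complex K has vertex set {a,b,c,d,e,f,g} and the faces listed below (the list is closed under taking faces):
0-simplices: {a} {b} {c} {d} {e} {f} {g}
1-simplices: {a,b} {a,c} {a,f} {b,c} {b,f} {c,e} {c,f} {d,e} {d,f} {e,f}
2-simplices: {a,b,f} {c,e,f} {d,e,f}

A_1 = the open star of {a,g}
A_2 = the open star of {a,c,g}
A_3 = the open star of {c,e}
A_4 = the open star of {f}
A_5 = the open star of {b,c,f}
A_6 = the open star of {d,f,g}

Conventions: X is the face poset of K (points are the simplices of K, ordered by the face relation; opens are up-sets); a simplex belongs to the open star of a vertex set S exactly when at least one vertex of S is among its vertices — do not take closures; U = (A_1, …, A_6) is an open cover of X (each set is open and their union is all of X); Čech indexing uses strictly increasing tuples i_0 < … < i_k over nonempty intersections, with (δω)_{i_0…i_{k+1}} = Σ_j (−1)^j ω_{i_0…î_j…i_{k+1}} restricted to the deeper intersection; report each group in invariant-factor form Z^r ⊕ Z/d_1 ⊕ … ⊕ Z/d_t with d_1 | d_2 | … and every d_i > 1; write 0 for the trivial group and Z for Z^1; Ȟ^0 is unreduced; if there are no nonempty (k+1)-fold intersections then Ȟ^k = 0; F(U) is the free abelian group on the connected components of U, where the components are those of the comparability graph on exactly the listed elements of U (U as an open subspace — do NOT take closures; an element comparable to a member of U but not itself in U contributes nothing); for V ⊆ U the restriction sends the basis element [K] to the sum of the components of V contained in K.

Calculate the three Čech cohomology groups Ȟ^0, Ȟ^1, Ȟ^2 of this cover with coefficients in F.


nerve of the cover:
  A1={{a},{g},{a,b},{a,c},{a,f},{a,b,f}} A2={{a},{c},{g},{a,b},{a,c},{a,f},{b,c},{c,e},{c,f},{a,b,f},{c,e,f}} A3={{c},{e},{a,c},{b,c},{c,e},{c,f},{d,e},{e,f},{c,e,f},{d,e,f}} A4={{f},{a,f},{b,f},{c,f},{d,f},{e,f},{a,b,f},{c,e,f},{d,e,f}} A5={{b},{c},{f},{a,b},{a,c},{a,f},{b,c},{b,f},{c,e},{c,f},{d,f},{e,f},{a,b,f},{c,e,f},{d,e,f}} A6={{d},{f},{g},{a,f},{b,f},{c,f},{d,e},{d,f},{e,f},{a,b,f},{c,e,f},{d,e,f}}
  A12={{a},{g},{a,b},{a,c},{a,f},{a,b,f}} A13={{a,c}} A14={{a,f},{a,b,f}} A15={{a,b},{a,c},{a,f},{a,b,f}} A16={{g},{a,f},{a,b,f}} A23={{c},{a,c},{b,c},{c,e},{c,f},{c,e,f}} A24={{a,f},{c,f},{a,b,f},{c,e,f}} A25={{c},{a,b},{a,c},{a,f},{b,c},{c,e},{c,f},{a,b,f},{c,e,f}} A26={{g},{a,f},{c,f},{a,b,f},{c,e,f}} A34={{c,f},{e,f},{c,e,f},{d,e,f}} A35={{c},{a,c},{b,c},{c,e},{c,f},{e,f},{c,e,f},{d,e,f}} A36={{c,f},{d,e},{e,f},{c,e,f},{d,e,f}} A45={{f},{a,f},{b,f},{c,f},{d,f},{e,f},{a,b,f},{c,e,f},{d,e,f}} A46={{f},{a,f},{b,f},{c,f},{d,f},{e,f},{a,b,f},{c,e,f},{d,e,f}} A56={{f},{a,f},{b,f},{c,f},{d,f},{e,f},{a,b,f},{c,e,f},{d,e,f}}
  A123={{a,c}} A124={{a,f},{a,b,f}} A125={{a,b},{a,c},{a,f},{a,b,f}} A126={{g},{a,f},{a,b,f}} A135={{a,c}} A145={{a,f},{a,b,f}} A146={{a,f},{a,b,f}} A156={{a,f},{a,b,f}} A234={{c,f},{c,e,f}} A235={{c},{a,c},{b,c},{c,e},{c,f},{c,e,f}} A236={{c,f},{c,e,f}} A245={{a,f},{c,f},{a,b,f},{c,e,f}} A246={{a,f},{c,f},{a,b,f},{c,e,f}} A256={{a,f},{c,f},{a,b,f},{c,e,f}} A345={{c,f},{e,f},{c,e,f},{d,e,f}} A346={{c,f},{e,f},{c,e,f},{d,e,f}} A356={{c,f},{e,f},{c,e,f},{d,e,f}} A456={{f},{a,f},{b,f},{c,f},{d,f},{e,f},{a,b,f},{c,e,f},{d,e,f}}
  A1235={{a,c}} A1245={{a,f},{a,b,f}} A1246={{a,f},{a,b,f}} A1256={{a,f},{a,b,f}} A1456={{a,f},{a,b,f}} A2345={{c,f},{c,e,f}} A2346={{c,f},{c,e,f}} A2356={{c,f},{c,e,f}} A2456={{a,f},{c,f},{a,b,f},{c,e,f}} A3456={{c,f},{e,f},{c,e,f},{d,e,f}}
  A12456={{a,f},{a,b,f}} A23456={{c,f},{c,e,f}}
components per intersection:
  A1: {{a},{a,b},{a,c},{a,f},{a,b,f}} {{g}}
  A2: {{a},{c},{a,b},{a,c},{a,f},{b,c},{c,e},{c,f},{a,b,f},{c,e,f}} {{g}}
  A3: {{c},{e},{a,c},{b,c},{c,e},{c,f},{d,e},{e,f},{c,e,f},{d,e,f}}
  A4: {{f},{a,f},{b,f},{c,f},{d,f},{e,f},{a,b,f},{c,e,f},{d,e,f}}
  A5: {{b},{c},{f},{a,b},{a,c},{a,f},{b,c},{b,f},{c,e},{c,f},{d,f},{e,f},{a,b,f},{c,e,f},{d,e,f}}
  A6: {{d},{f},{a,f},{b,f},{c,f},{d,e},{d,f},{e,f},{a,b,f},{c,e,f},{d,e,f}} {{g}}
  A12: {{a},{a,b},{a,c},{a,f},{a,b,f}} {{g}}
  A13: {{a,c}}
  A14: {{a,f},{a,b,f}}
  A15: {{a,b},{a,f},{a,b,f}} {{a,c}}
  A16: {{g}} {{a,f},{a,b,f}}
  A23: {{c},{a,c},{b,c},{c,e},{c,f},{c,e,f}}
  A24: {{a,f},{a,b,f}} {{c,f},{c,e,f}}
  A25: {{c},{a,c},{b,c},{c,e},{c,f},{c,e,f}} {{a,b},{a,f},{a,b,f}}
  A26: {{g}} {{a,f},{a,b,f}} {{c,f},{c,e,f}}
  A34: {{c,f},{e,f},{c,e,f},{d,e,f}}
  A35: {{c},{a,c},{b,c},{c,e},{c,f},{e,f},{c,e,f},{d,e,f}}
  A36: {{c,f},{d,e},{e,f},{c,e,f},{d,e,f}}
  A45: {{f},{a,f},{b,f},{c,f},{d,f},{e,f},{a,b,f},{c,e,f},{d,e,f}}
  A46: {{f},{a,f},{b,f},{c,f},{d,f},{e,f},{a,b,f},{c,e,f},{d,e,f}}
  A56: {{f},{a,f},{b,f},{c,f},{d,f},{e,f},{a,b,f},{c,e,f},{d,e,f}}
  A123: {{a,c}}
  A124: {{a,f},{a,b,f}}
  A125: {{a,b},{a,f},{a,b,f}} {{a,c}}
  A126: {{g}} {{a,f},{a,b,f}}
  A135: {{a,c}}
  A145: {{a,f},{a,b,f}}
  A146: {{a,f},{a,b,f}}
  A156: {{a,f},{a,b,f}}
  A234: {{c,f},{c,e,f}}
  A235: {{c},{a,c},{b,c},{c,e},{c,f},{c,e,f}}
  A236: {{c,f},{c,e,f}}
  A245: {{a,f},{a,b,f}} {{c,f},{c,e,f}}
  A246: {{a,f},{a,b,f}} {{c,f},{c,e,f}}
  A256: {{a,f},{a,b,f}} {{c,f},{c,e,f}}
  A345: {{c,f},{e,f},{c,e,f},{d,e,f}}
  A346: {{c,f},{e,f},{c,e,f},{d,e,f}}
  A356: {{c,f},{e,f},{c,e,f},{d,e,f}}
  A456: {{f},{a,f},{b,f},{c,f},{d,f},{e,f},{a,b,f},{c,e,f},{d,e,f}}
  A1235: {{a,c}}
  A1245: {{a,f},{a,b,f}}
  A1246: {{a,f},{a,b,f}}
  A1256: {{a,f},{a,b,f}}
  A1456: {{a,f},{a,b,f}}
  A2345: {{c,f},{c,e,f}}
  A2346: {{c,f},{c,e,f}}
  A2356: {{c,f},{c,e,f}}
  A2456: {{a,f},{a,b,f}} {{c,f},{c,e,f}}
  A3456: {{c,f},{e,f},{c,e,f},{d,e,f}}
  A12456: {{a,f},{a,b,f}}
  A23456: {{c,f},{c,e,f}}
C dims 9,22,23,11; δ0: rk 7, SNF 1^7; δ1: rk 14, SNF 1^14; δ2: rk 9, SNF 1^9
Ȟ^0 = (9 − 7) − 0 = 2, so Ȟ^0 ≅ Z^2
Ȟ^1 = (22 − 14) − 7 = 1, so Ȟ^1 ≅ Z
Ȟ^2 = (23 − 9) − 14 = 0, so Ȟ^2 ≅ 0

Ȟ^0 = Z^2; Ȟ^1 = Z; Ȟ^2 = 0


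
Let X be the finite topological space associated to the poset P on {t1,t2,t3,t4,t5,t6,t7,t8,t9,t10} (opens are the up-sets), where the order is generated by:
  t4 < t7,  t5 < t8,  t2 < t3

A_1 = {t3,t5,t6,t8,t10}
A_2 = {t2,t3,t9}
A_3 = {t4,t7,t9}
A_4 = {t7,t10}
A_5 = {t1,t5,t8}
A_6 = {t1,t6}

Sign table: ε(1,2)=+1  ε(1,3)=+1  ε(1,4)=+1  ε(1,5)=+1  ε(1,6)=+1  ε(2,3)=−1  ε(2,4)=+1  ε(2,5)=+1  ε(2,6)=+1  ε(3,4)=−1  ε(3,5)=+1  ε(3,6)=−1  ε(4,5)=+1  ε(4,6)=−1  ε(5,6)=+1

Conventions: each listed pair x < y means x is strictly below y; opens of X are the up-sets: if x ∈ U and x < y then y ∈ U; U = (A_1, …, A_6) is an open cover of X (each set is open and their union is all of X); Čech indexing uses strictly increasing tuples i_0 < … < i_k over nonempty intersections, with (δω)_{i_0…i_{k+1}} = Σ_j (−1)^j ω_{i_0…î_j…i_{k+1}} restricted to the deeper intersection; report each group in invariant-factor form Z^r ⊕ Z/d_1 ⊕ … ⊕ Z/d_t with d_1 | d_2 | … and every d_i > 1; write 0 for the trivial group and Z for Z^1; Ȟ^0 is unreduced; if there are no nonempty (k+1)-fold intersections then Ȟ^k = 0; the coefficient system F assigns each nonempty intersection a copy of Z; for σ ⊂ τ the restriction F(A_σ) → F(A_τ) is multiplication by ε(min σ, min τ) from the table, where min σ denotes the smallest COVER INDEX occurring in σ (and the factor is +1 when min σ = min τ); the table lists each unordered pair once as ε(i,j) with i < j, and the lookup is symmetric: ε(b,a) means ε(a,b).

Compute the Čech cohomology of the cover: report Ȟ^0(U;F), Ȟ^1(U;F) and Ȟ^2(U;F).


nerve simplices:
  A12={t3} A14={t10} A15={t5,t8} A16={t6} A23={t9} A34={t7} A56={t1}
C dims 6,7; δ0: rk 5, SNF 1^5
degree 0: 6−5−0 = 1 → Ȟ^0 ≅ Z
degree 1: 7−0−5 = 2 → Ȟ^1 ≅ Z^2
degree 2: 0−0−0 = 0 → Ȟ^2 ≅ 0

Ȟ^0 = Z, Ȟ^1 = Z^2, Ȟ^2 = 0


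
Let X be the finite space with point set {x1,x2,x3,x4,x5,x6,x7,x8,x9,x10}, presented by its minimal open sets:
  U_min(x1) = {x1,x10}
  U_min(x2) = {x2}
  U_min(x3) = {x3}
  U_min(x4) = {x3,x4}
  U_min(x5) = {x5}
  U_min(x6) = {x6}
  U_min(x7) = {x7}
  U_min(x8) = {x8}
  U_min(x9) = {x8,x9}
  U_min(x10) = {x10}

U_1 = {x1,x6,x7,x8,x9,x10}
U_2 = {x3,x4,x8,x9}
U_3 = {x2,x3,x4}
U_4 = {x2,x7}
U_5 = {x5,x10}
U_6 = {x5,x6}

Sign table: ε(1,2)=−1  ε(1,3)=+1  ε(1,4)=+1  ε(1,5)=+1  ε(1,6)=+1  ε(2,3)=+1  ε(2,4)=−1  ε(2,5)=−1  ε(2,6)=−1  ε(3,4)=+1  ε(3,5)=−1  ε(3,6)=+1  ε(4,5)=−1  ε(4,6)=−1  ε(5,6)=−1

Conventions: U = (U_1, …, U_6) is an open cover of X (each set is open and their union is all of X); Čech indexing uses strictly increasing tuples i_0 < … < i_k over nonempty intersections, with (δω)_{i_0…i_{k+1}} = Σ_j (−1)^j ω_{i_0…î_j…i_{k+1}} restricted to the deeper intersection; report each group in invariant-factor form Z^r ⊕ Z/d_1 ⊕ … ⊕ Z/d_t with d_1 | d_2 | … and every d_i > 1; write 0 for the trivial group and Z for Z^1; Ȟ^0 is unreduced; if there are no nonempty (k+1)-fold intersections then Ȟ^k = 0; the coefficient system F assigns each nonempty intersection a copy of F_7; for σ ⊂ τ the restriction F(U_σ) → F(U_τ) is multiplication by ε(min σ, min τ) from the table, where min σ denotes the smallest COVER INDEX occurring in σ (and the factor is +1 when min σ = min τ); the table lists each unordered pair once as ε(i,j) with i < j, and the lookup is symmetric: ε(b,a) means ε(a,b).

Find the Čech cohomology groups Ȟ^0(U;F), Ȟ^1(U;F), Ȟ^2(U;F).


cover nerve:
  U12={x8,x9} U14={x7} U15={x10} U16={x6} U23={x3,x4} U34={x2} U56={x5}
C dims 6,7; δ0: rk_F7 6
Ȟ^0: (6−6)−0=0 ⇒ 0
Ȟ^1: (7−0)−6=1 ⇒ Z/7
Ȟ^2: (0−0)−0=0 ⇒ 0

Ȟ^0 = 0,  Ȟ^1 = Z/7,  Ȟ^2 = 0


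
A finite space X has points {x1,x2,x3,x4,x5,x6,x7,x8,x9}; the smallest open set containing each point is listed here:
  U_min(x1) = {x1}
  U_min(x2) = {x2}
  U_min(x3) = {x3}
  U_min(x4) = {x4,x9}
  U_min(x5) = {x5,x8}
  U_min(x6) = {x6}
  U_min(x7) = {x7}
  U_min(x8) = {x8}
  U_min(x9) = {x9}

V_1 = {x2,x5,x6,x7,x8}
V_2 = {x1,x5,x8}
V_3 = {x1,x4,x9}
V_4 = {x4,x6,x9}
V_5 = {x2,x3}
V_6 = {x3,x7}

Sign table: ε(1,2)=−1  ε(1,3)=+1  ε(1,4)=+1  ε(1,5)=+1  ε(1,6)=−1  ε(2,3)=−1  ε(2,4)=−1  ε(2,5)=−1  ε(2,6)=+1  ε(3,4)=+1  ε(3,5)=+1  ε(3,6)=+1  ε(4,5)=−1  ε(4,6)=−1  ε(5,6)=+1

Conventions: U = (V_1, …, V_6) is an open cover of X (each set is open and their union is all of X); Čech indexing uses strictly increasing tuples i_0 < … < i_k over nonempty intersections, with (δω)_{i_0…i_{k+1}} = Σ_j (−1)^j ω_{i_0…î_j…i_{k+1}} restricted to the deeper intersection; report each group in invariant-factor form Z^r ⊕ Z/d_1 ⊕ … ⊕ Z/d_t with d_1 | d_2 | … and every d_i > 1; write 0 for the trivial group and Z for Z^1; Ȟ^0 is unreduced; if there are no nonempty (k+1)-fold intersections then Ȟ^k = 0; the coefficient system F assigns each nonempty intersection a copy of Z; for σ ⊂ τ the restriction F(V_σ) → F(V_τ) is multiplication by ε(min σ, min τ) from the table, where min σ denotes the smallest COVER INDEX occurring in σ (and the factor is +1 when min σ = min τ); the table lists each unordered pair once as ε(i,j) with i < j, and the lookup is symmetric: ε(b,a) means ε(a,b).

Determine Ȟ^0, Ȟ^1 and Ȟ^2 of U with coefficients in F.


cover nerve:
  V12={x5,x8} V14={x6} V15={x2} V16={x7} V23={x1} V34={x4,x9} V56={x3}
C dims 6,7; δ0: rk 6, SNF 1^5·2
Ȟ^0: (6−6)−0=0 ⇒ 0
Ȟ^1: (7−0)−6=1 plus torsion [2] ⇒ Z ⊕ Z/2
Ȟ^2: (0−0)−0=0 ⇒ 0

Ȟ^0(U;F) ≅ 0, Ȟ^1(U;F) ≅ Z ⊕ Z/2, Ȟ^2(U;F) ≅ 0


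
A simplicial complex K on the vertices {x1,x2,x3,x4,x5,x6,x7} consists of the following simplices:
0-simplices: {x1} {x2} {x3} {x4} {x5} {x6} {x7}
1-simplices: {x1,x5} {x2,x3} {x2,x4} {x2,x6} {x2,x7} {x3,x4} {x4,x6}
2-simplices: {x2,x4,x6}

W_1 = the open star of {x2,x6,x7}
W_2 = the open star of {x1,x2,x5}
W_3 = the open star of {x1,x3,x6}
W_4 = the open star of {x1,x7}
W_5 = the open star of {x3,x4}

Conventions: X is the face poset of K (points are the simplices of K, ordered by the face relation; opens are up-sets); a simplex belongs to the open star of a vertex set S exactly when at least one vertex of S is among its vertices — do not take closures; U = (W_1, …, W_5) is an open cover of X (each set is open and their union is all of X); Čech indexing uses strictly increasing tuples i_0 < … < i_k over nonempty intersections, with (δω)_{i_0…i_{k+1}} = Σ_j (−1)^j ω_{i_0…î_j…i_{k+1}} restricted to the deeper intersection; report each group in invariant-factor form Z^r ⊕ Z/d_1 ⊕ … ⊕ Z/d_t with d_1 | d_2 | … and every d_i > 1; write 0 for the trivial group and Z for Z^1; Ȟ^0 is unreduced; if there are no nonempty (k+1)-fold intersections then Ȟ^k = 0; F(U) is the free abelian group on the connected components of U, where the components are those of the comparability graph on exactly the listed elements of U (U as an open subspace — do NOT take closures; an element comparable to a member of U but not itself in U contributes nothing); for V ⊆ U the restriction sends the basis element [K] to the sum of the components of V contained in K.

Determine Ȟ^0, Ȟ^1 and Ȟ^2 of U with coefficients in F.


intersection data:
  W1={{x2},{x6},{x7},{x2,x3},{x2,x4},{x2,x6},{x2,x7},{x4,x6},{x2,x4,x6}} W2={{x1},{x2},{x5},{x1,x5},{x2,x3},{x2,x4},{x2,x6},{x2,x7},{x2,x4,x6}} W3={{x1},{x3},{x6},{x1,x5},{x2,x3},{x2,x6},{x3,x4},{x4,x6},{x2,x4,x6}} W4={{x1},{x7},{x1,x5},{x2,x7}} W5={{x3},{x4},{x2,x3},{x2,x4},{x3,x4},{x4,x6},{x2,x4,x6}}
  W12={{x2},{x2,x3},{x2,x4},{x2,x6},{x2,x7},{x2,x4,x6}} W13={{x6},{x2,x3},{x2,x6},{x4,x6},{x2,x4,x6}} W14={{x7},{x2,x7}} W15={{x2,x3},{x2,x4},{x4,x6},{x2,x4,x6}} W23={{x1},{x1,x5},{x2,x3},{x2,x6},{x2,x4,x6}} W24={{x1},{x1,x5},{x2,x7}} W25={{x2,x3},{x2,x4},{x2,x4,x6}} W34={{x1},{x1,x5}} W35={{x3},{x2,x3},{x3,x4},{x4,x6},{x2,x4,x6}}
  W123={{x2,x3},{x2,x6},{x2,x4,x6}} W124={{x2,x7}} W125={{x2,x3},{x2,x4},{x2,x4,x6}} W135={{x2,x3},{x4,x6},{x2,x4,x6}} W234={{x1},{x1,x5}} W235={{x2,x3},{x2,x4,x6}}
  W1235={{x2,x3},{x2,x4,x6}}
components per intersection:
  W1: {{x2},{x6},{x7},{x2,x3},{x2,x4},{x2,x6},{x2,x7},{x4,x6},{x2,x4,x6}}
  W2: {{x1},{x5},{x1,x5}} {{x2},{x2,x3},{x2,x4},{x2,x6},{x2,x7},{x2,x4,x6}}
  W3: {{x1},{x1,x5}} {{x3},{x2,x3},{x3,x4}} {{x6},{x2,x6},{x4,x6},{x2,x4,x6}}
  W4: {{x1},{x1,x5}} {{x7},{x2,x7}}
  W5: {{x3},{x4},{x2,x3},{x2,x4},{x3,x4},{x4,x6},{x2,x4,x6}}
  W12: {{x2},{x2,x3},{x2,x4},{x2,x6},{x2,x7},{x2,x4,x6}}
  W13: {{x6},{x2,x6},{x4,x6},{x2,x4,x6}} {{x2,x3}}
  W14: {{x7},{x2,x7}}
  W15: {{x2,x3}} {{x2,x4},{x4,x6},{x2,x4,x6}}
  W23: {{x1},{x1,x5}} {{x2,x3}} {{x2,x6},{x2,x4,x6}}
  W24: {{x1},{x1,x5}} {{x2,x7}}
  W25: {{x2,x3}} {{x2,x4},{x2,x4,x6}}
  W34: {{x1},{x1,x5}}
  W35: {{x3},{x2,x3},{x3,x4}} {{x4,x6},{x2,x4,x6}}
  W123: {{x2,x3}} {{x2,x6},{x2,x4,x6}}
  W124: {{x2,x7}}
  W125: {{x2,x3}} {{x2,x4},{x2,x4,x6}}
  W135: {{x2,x3}} {{x4,x6},{x2,x4,x6}}
  W234: {{x1},{x1,x5}}
  W235: {{x2,x3}} {{x2,x4,x6}}
  W1235: {{x2,x3}} {{x2,x4,x6}}
C dims 9,16,10,2; δ0: rk 7, SNF 1^7; δ1: rk 8, SNF 1^8; δ2: rk 2, SNF 1^2
Ȟ^0 = (9 − 7) − 0 = 2, so Ȟ^0 ≅ Z^2
Ȟ^1 = (16 − 8) − 7 = 1, so Ȟ^1 ≅ Z
Ȟ^2 = (10 − 2) − 8 = 0, so Ȟ^2 ≅ 0

Ȟ^0 ≅ Z^2; Ȟ^1 ≅ Z; Ȟ^2 ≅ 0


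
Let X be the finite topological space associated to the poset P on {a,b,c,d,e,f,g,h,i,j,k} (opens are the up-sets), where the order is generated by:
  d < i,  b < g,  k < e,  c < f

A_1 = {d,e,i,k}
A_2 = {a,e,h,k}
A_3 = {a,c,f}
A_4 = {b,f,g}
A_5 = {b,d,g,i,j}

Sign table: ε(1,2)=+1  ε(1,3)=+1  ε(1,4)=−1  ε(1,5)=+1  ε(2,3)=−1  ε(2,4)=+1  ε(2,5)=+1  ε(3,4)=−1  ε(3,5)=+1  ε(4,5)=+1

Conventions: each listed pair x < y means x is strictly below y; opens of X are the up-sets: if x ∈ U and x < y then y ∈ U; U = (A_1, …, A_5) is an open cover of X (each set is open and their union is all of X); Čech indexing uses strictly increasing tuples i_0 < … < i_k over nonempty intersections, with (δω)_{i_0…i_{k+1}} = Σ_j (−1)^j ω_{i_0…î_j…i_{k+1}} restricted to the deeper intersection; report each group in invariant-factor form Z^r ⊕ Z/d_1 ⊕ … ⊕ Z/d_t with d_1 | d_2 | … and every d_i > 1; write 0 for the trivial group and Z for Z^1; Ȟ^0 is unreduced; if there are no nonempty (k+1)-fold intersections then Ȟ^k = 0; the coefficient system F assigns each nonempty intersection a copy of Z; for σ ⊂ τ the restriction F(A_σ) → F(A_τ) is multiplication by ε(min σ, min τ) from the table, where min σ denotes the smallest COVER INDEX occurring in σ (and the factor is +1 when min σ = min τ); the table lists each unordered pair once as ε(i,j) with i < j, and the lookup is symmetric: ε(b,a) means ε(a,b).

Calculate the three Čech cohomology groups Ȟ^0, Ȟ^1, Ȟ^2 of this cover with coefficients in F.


cover nerve:
  A12={e,k} A15={d,i} A23={a} A34={f} A45={b,g}
C dims 5,5; δ0: rk 4, SNF 1^4
Ȟ^0: (5−4)−0=1 ⇒ Z
Ȟ^1: (5−0)−4=1 ⇒ Z
Ȟ^2: (0−0)−0=0 ⇒ 0

Ȟ^0 ≅ Z, Ȟ^1 ≅ Z and Ȟ^2 ≅ 0


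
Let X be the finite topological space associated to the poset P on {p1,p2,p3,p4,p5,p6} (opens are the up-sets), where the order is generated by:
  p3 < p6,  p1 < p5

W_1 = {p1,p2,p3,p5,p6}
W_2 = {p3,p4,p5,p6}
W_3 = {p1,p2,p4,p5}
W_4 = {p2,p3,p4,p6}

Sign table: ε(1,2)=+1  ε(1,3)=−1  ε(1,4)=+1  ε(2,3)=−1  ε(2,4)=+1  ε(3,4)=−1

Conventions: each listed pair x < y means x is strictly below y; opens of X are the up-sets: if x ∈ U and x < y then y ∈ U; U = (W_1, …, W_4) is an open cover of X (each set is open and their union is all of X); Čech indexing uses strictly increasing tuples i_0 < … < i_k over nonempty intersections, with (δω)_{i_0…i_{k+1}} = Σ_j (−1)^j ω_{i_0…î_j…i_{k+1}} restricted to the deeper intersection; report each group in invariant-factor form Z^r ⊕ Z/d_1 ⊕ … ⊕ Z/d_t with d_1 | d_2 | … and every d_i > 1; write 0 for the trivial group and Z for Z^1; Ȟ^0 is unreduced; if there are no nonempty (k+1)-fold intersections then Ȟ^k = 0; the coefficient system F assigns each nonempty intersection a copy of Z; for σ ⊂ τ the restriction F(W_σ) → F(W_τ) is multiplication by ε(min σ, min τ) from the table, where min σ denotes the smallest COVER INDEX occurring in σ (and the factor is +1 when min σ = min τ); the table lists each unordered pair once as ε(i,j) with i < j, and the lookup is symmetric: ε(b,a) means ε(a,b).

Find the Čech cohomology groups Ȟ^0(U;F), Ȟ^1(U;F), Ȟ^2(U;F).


cover nerve:
  W12={p3,p5,p6} W13={p1,p2,p5} W14={p2,p3,p6} W23={p4,p5} W24={p3,p4,p6} W34={p2,p4}
  W123={p5} W124={p3,p6} W134={p2} W234={p4}
C dims 4,6,4; δ0: rk 3, SNF 1^3; δ1: rk 3, SNF 1^3
Ȟ^0: (4−3)−0=1 ⇒ Z
Ȟ^1: (6−3)−3=0 ⇒ 0
Ȟ^2: (4−0)−3=1 ⇒ Z

Ȟ^0(U;F) ≅ Z,  Ȟ^1(U;F) ≅ 0,  Ȟ^2(U;F) ≅ Z


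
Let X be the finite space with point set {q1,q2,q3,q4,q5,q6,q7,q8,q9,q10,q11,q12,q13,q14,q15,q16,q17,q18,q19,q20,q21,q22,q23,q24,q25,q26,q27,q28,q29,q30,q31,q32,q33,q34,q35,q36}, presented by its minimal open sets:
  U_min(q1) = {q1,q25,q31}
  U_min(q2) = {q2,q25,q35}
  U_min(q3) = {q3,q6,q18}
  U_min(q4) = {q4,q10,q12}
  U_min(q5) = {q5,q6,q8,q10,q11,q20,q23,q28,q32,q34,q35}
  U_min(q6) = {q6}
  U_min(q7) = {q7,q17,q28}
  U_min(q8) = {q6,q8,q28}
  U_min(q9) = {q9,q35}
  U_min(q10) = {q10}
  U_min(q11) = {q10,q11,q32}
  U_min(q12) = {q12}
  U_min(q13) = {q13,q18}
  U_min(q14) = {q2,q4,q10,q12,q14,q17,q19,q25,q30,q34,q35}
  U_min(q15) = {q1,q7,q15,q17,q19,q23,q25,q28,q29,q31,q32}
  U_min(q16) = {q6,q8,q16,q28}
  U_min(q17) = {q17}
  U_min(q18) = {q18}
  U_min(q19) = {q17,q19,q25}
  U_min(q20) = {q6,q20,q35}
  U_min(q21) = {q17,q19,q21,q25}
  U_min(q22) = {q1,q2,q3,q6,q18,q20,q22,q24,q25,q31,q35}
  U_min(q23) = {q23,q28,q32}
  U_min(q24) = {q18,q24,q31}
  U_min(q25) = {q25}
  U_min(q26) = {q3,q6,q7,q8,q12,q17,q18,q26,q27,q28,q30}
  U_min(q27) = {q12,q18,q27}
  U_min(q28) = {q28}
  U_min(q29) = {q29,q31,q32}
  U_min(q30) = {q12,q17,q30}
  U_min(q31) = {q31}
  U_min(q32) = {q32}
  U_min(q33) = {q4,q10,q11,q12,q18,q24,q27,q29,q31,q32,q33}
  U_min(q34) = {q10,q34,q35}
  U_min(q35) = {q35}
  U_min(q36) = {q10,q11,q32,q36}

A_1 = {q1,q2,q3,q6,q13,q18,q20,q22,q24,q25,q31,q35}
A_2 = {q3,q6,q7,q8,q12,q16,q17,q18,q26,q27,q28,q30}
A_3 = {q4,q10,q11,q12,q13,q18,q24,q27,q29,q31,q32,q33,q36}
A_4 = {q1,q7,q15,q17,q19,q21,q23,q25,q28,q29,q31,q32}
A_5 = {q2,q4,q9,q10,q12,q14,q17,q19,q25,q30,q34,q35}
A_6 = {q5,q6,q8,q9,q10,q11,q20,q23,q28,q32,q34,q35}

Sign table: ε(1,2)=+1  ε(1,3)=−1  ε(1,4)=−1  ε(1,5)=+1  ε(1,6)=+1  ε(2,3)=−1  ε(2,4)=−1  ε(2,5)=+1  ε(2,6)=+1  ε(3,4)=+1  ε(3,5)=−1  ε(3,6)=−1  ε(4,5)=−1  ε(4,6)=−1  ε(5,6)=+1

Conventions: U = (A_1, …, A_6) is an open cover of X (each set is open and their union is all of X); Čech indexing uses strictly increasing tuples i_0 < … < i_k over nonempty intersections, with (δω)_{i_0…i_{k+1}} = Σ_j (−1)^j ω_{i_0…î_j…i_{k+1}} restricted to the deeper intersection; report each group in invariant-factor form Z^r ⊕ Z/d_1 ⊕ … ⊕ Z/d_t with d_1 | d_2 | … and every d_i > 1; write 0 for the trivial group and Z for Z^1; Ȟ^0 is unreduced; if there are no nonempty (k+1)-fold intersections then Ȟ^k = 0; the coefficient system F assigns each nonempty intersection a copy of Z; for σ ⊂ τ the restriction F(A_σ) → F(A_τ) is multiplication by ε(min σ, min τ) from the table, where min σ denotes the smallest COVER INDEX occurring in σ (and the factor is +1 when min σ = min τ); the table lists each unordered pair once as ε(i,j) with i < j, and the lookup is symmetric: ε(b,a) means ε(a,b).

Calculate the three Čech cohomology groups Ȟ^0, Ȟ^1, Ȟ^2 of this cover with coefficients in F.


cover nerve:
  A12={q3,q6,q18} A13={q13,q18,q24,q31} A14={q1,q25,q31} A15={q2,q25,q35} A16={q6,q20,q35} A23={q12,q18,q27} A24={q7,q17,q28} A25={q12,q17,q30} A26={q6,q8,q28} A34={q29,q31,q32} A35={q4,q10,q12} A36={q10,q11,q32} A45={q17,q19,q25} A46={q23,q28,q32} A56={q9,q10,q34,q35}
  A123={q18} A126={q6} A134={q31} A145={q25} A156={q35} A235={q12} A245={q17} A246={q28} A346={q32} A356={q10}
C dims 6,15,10; δ0: rk 5, SNF 1^5; δ1: rk 10, SNF 1^9·2
Ȟ^0: (6−5)−0=1 ⇒ Z
Ȟ^1: (15−10)−5=0 ⇒ 0
Ȟ^2: (10−0)−10=0 plus torsion [2] ⇒ Z/2

Ȟ^0(U;F) ≅ Z, Ȟ^1(U;F) ≅ 0 and Ȟ^2(U;F) ≅ Z/2


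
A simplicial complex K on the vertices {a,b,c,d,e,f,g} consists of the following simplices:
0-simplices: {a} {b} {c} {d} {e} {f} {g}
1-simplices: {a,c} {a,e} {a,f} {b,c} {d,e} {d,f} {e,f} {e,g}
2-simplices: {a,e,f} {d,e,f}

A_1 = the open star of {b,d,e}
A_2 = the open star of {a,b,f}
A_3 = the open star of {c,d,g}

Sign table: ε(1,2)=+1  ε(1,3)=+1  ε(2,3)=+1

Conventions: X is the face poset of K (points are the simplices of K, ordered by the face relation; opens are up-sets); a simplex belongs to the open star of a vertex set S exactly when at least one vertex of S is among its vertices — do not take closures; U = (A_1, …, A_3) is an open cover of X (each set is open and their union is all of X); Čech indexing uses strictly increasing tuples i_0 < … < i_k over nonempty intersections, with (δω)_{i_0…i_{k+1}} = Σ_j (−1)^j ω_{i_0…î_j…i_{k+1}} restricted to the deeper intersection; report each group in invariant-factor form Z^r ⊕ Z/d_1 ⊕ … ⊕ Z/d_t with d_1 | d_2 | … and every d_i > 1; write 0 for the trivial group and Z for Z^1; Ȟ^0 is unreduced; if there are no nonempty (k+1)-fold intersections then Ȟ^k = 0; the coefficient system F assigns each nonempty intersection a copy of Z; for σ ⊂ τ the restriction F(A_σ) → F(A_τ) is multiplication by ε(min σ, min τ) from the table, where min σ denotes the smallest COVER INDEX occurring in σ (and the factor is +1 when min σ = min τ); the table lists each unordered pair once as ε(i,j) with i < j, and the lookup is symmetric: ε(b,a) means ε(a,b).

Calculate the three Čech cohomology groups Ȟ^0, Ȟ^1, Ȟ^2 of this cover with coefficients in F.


cover nerve:
  A1={{b},{d},{e},{a,e},{b,c},{d,e},{d,f},{e,f},{e,g},{a,e,f},{d,e,f}} A2={{a},{b},{f},{a,c},{a,e},{a,f},{b,c},{d,f},{e,f},{a,e,f},{d,e,f}} A3={{c},{d},{g},{a,c},{b,c},{d,e},{d,f},{e,g},{d,e,f}}
  A12={{b},{a,e},{b,c},{d,f},{e,f},{a,e,f},{d,e,f}} A13={{d},{b,c},{d,e},{d,f},{e,g},{d,e,f}} A23={{a,c},{b,c},{d,f},{d,e,f}}
  A123={{b,c},{d,f},{d,e,f}}
C dims 3,3,1; δ0: rk 2, SNF 1^2; δ1: rk 1, SNF 1^1
Ȟ^0: (3−2)−0=1 ⇒ Z
Ȟ^1: (3−1)−2=0 ⇒ 0
Ȟ^2: (1−0)−1=0 ⇒ 0

Ȟ^0 ≅ Z, Ȟ^1 ≅ 0 and Ȟ^2 ≅ 0


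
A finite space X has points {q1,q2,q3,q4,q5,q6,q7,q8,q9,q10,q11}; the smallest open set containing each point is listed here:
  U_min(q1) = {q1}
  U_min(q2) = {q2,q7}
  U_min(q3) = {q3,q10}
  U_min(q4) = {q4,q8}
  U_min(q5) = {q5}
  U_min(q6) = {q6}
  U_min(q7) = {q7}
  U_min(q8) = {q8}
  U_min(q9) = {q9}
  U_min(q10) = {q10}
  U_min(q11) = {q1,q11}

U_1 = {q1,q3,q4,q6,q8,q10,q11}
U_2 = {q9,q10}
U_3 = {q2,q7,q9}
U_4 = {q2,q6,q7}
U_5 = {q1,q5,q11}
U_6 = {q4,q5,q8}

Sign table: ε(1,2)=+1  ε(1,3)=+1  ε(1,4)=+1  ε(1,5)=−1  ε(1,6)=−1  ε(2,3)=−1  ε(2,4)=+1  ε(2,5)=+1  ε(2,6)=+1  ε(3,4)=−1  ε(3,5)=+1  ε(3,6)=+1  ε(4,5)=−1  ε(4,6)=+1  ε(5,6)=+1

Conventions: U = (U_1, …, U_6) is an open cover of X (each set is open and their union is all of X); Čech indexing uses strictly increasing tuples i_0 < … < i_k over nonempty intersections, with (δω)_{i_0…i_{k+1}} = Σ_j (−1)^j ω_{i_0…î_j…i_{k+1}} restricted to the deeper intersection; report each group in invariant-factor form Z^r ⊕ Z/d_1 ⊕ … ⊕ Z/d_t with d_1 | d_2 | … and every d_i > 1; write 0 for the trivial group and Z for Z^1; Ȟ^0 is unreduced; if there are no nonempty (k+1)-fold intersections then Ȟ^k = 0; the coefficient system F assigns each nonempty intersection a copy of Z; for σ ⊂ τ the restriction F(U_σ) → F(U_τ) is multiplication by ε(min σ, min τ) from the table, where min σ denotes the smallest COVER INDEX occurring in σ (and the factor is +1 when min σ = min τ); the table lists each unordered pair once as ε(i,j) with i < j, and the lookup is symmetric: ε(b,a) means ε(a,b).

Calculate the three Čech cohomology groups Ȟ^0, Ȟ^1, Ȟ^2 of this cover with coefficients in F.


Ȟ^0(U;F) ≅ Z,  Ȟ^1(U;F) ≅ Z^2,  Ȟ^2(U;F) ≅ 0

nerve of the cover:
  U12={q10} U14={q6} U15={q1,q11} U16={q4,q8} U23={q9} U34={q2,q7} U56={q5}
C dims 6,7; δ0: rk 5, SNF 1^5
Ȟ^0 = (6 − 5) − 0 = 1, so Ȟ^0 ≅ Z
Ȟ^1 = (7 − 0) − 5 = 2, so Ȟ^1 ≅ Z^2
Ȟ^2 = (0 − 0) − 0 = 0, so Ȟ^2 ≅ 0
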